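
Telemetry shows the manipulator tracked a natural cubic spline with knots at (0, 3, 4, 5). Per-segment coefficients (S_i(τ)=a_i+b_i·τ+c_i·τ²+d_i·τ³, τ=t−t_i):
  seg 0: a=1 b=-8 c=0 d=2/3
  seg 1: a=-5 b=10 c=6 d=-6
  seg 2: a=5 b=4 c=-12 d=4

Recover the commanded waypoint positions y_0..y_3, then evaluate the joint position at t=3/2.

y_0 = S_0(0) = a_0 = 1
y_1 = S_1(0) = a_1 = -5
y_2 = S_2(0) = a_2 = 5
y_3 = S_2(1) = 1
t_q=3/2 is in segment 0 (τ=3/2); S_0(τ)=-35/4

y_0=1 y_1=-5 y_2=5 y_3=1
S(3/2) = -35/4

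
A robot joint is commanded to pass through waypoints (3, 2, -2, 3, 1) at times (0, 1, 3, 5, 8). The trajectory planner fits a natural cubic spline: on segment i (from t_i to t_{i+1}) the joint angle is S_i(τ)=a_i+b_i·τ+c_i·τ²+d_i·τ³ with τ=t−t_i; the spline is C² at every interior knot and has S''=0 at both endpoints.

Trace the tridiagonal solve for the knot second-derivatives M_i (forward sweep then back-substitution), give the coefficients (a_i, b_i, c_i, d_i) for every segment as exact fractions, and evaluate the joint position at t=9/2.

  seg 0: a=3 b=-89/156 c=0 d=-67/156
  seg 1: a=2 b=-145/78 c=-67/52 d=95/156
  seg 2: a=-2 b=23/78 c=123/52 d=-197/312
  seg 3: a=3 b=85/39 c=-37/26 d=37/234
S(9/2) = 1359/832

Δ: Δ0=-1, Δ1=-2, Δ2=5/2, Δ3=-2/3
row 1: diag=6, rhs=-6; c'=1/3, d'=-1
row 2: denom=8−2·1/3=22/3; d'=(27−2·-1)/(22/3)=87/22
row 3: denom=10−2·3/11=104/11; d'=(-19−2·87/22)/(104/11)=-37/13
back: M3=-37/13
back: M2=87/22−3/11·-37/13=123/26
back: M1=-1−1/3·123/26=-67/26
M: M0=0, M1=-67/26, M2=123/26, M3=-37/13, M4=0
seg 0: a=3, c=M0/2=0, d=(M1−M0)/(6·1)=-67/156, b=Δ0−h0·(2M0+M1)/6=-89/156
seg 1: a=2, c=M1/2=-67/52, d=(M2−M1)/(6·2)=95/156, b=Δ1−h1·(2M1+M2)/6=-145/78
seg 2: a=-2, c=M2/2=123/52, d=(M3−M2)/(6·2)=-197/312, b=Δ2−h2·(2M2+M3)/6=23/78
seg 3: a=3, c=M3/2=-37/26, d=(M4−M3)/(6·3)=37/234, b=Δ3−h3·(2M3+M4)/6=85/39
t_q=9/2 → seg 2, τ=3/2; S=-2+23/78·τ+123/52·τ²+-197/312·τ³=1359/832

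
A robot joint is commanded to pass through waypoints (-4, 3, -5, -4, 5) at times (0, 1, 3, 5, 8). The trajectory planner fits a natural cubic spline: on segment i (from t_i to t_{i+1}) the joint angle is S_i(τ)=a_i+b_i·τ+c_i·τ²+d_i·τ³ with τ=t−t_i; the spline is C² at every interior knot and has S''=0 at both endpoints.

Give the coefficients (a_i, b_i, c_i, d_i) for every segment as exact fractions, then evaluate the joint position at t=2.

  seg 0: a=-4 b=957/104 c=0 d=-229/104
  seg 1: a=3 b=135/52 c=-687/104 d=43/26
  seg 2: a=-5 b=-207/52 c=345/104 d=-7/13
  seg 3: a=-4 b=147/52 c=9/104 d=-1/104
S(2) = 67/104

Δ: Δ0=7, Δ1=-4, Δ2=1/2, Δ3=3
row 1: diag=6, rhs=-66; c'=1/3, d'=-11
row 2: denom=8−2·1/3=22/3; d'=(27−2·-11)/(22/3)=147/22
row 3: denom=10−2·3/11=104/11; d'=(15−2·147/22)/(104/11)=9/52
back: M3=9/52
back: M2=147/22−3/11·9/52=345/52
back: M1=-11−1/3·345/52=-687/52
M: M0=0, M1=-687/52, M2=345/52, M3=9/52, M4=0
seg 0: a=-4, c=M0/2=0, d=(M1−M0)/(6·1)=-229/104, b=Δ0−h0·(2M0+M1)/6=957/104
seg 1: a=3, c=M1/2=-687/104, d=(M2−M1)/(6·2)=43/26, b=Δ1−h1·(2M1+M2)/6=135/52
seg 2: a=-5, c=M2/2=345/104, d=(M3−M2)/(6·2)=-7/13, b=Δ2−h2·(2M2+M3)/6=-207/52
seg 3: a=-4, c=M3/2=9/104, d=(M4−M3)/(6·3)=-1/104, b=Δ3−h3·(2M3+M4)/6=147/52
t_q=2 → seg 1, τ=1; S=3+135/52·τ+-687/104·τ²+43/26·τ³=67/104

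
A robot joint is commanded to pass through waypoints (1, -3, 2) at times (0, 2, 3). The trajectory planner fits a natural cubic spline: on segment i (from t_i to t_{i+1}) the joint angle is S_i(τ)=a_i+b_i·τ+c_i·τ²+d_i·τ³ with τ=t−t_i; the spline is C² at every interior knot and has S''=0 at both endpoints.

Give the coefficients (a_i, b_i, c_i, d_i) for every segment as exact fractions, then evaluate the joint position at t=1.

  seg 0: a=1 b=-13/3 c=0 d=7/12
  seg 1: a=-3 b=8/3 c=7/2 d=-7/6
S(1) = -11/4

Δ: Δ0=-2, Δ1=5
row 1: diag=6, rhs=42; c'=1/6, d'=7
back: M1=7
M: M0=0, M1=7, M2=0
seg 0: a=1, c=M0/2=0, d=(M1−M0)/(6·2)=7/12, b=Δ0−h0·(2M0+M1)/6=-13/3
seg 1: a=-3, c=M1/2=7/2, d=(M2−M1)/(6·1)=-7/6, b=Δ1−h1·(2M1+M2)/6=8/3
t_q=1 → seg 0, τ=1; S=1+-13/3·τ+0·τ²+7/12·τ³=-11/4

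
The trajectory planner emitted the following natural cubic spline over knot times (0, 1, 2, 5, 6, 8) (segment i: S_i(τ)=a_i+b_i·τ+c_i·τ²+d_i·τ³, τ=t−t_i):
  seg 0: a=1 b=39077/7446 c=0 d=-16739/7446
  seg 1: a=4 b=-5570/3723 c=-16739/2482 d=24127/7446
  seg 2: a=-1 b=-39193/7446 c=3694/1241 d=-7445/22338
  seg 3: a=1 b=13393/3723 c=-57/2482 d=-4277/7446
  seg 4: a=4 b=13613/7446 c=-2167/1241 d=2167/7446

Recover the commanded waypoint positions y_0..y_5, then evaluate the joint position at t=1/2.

y_0=1 y_1=4 y_2=-1 y_3=1 y_4=4 y_5=3
S(1/2) = 66379/19856

y_0 = S_0(0) = a_0 = 1
y_1 = S_1(0) = a_1 = 4
y_2 = S_2(0) = a_2 = -1
y_3 = S_3(0) = a_3 = 1
y_4 = S_4(0) = a_4 = 4
y_5 = S_4(2) = 3
t_q=1/2 is in segment 0 (τ=1/2); S_0(τ)=66379/19856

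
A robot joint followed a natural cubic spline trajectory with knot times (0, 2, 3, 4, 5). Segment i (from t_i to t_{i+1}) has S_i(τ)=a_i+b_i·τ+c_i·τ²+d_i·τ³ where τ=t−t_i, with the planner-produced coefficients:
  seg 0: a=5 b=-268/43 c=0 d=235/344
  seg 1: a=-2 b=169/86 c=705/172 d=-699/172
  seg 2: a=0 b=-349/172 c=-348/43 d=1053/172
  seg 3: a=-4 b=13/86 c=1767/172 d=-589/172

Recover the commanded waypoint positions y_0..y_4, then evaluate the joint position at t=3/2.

y_0=5 y_1=-2 y_2=0 y_3=-4 y_4=3
S(3/2) = -5623/2752

y_0 = S_0(0) = a_0 = 5
y_1 = S_1(0) = a_1 = -2
y_2 = S_2(0) = a_2 = 0
y_3 = S_3(0) = a_3 = -4
y_4 = S_3(1) = 3
t_q=3/2 is in segment 0 (τ=3/2); S_0(τ)=-5623/2752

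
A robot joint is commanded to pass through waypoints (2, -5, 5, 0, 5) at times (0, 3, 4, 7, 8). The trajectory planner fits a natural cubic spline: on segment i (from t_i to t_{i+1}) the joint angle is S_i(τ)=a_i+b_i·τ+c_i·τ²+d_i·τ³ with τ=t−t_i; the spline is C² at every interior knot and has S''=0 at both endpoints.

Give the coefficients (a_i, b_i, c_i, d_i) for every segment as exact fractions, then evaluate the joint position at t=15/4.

  seg 0: a=2 b=-3383/432 c=0 d=2375/3888
  seg 1: a=-5 b=1871/216 c=2375/432 d=-599/144
  seg 2: a=5 b=3101/432 c=-377/54 d=5227/3888
  seg 3: a=0 b=343/216 c=737/144 d=-737/432
S(15/4) = 26119/9216

Δ: Δ0=-7/3, Δ1=10, Δ2=-5/3, Δ3=5
row 1: diag=8, rhs=74; c'=1/8, d'=37/4
row 2: denom=8−1·1/8=63/8; d'=(-70−1·37/4)/(63/8)=-634/63
row 3: denom=8−3·8/21=48/7; d'=(40−3·-634/63)/(48/7)=737/72
back: M3=737/72
back: M2=-634/63−8/21·737/72=-377/27
back: M1=37/4−1/8·-377/27=2375/216
M: M0=0, M1=2375/216, M2=-377/27, M3=737/72, M4=0
seg 0: a=2, c=M0/2=0, d=(M1−M0)/(6·3)=2375/3888, b=Δ0−h0·(2M0+M1)/6=-3383/432
seg 1: a=-5, c=M1/2=2375/432, d=(M2−M1)/(6·1)=-599/144, b=Δ1−h1·(2M1+M2)/6=1871/216
seg 2: a=5, c=M2/2=-377/54, d=(M3−M2)/(6·3)=5227/3888, b=Δ2−h2·(2M2+M3)/6=3101/432
seg 3: a=0, c=M3/2=737/144, d=(M4−M3)/(6·1)=-737/432, b=Δ3−h3·(2M3+M4)/6=343/216
t_q=15/4 → seg 1, τ=3/4; S=-5+1871/216·τ+2375/432·τ²+-599/144·τ³=26119/9216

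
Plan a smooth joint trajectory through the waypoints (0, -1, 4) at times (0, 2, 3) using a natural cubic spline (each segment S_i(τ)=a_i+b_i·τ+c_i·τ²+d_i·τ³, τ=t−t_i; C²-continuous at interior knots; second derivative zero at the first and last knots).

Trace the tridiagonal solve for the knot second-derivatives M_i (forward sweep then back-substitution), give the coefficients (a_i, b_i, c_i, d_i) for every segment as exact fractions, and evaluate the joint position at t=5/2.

  seg 0: a=0 b=-7/3 c=0 d=11/24
  seg 1: a=-1 b=19/6 c=11/4 d=-11/12
S(5/2) = 37/32

Δ: Δ0=-1/2, Δ1=5
row 1: diag=6, rhs=33; c'=1/6, d'=11/2
back: M1=11/2
M: M0=0, M1=11/2, M2=0
seg 0: a=0, c=M0/2=0, d=(M1−M0)/(6·2)=11/24, b=Δ0−h0·(2M0+M1)/6=-7/3
seg 1: a=-1, c=M1/2=11/4, d=(M2−M1)/(6·1)=-11/12, b=Δ1−h1·(2M1+M2)/6=19/6
t_q=5/2 → seg 1, τ=1/2; S=-1+19/6·τ+11/4·τ²+-11/12·τ³=37/32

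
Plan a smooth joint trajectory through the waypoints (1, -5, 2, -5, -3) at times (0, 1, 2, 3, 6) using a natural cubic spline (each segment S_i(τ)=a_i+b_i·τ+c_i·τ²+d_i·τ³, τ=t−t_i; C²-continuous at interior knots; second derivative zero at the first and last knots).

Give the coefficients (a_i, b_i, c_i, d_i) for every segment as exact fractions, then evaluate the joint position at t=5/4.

  seg 0: a=1 b=-914/87 c=0 d=392/87
  seg 1: a=-5 b=262/87 c=392/29 d=-829/87
  seg 2: a=2 b=127/87 c=-437/29 d=575/87
  seg 3: a=-5 b=-770/87 c=138/29 d=-46/87
S(5/4) = -6591/1856

Δ: Δ0=-6, Δ1=7, Δ2=-7, Δ3=2/3
row 1: diag=4, rhs=78; c'=1/4, d'=39/2
row 2: denom=4−1·1/4=15/4; d'=(-84−1·39/2)/(15/4)=-138/5
row 3: denom=8−1·4/15=116/15; d'=(46−1·-138/5)/(116/15)=276/29
back: M3=276/29
back: M2=-138/5−4/15·276/29=-874/29
back: M1=39/2−1/4·-874/29=784/29
M: M0=0, M1=784/29, M2=-874/29, M3=276/29, M4=0
seg 0: a=1, c=M0/2=0, d=(M1−M0)/(6·1)=392/87, b=Δ0−h0·(2M0+M1)/6=-914/87
seg 1: a=-5, c=M1/2=392/29, d=(M2−M1)/(6·1)=-829/87, b=Δ1−h1·(2M1+M2)/6=262/87
seg 2: a=2, c=M2/2=-437/29, d=(M3−M2)/(6·1)=575/87, b=Δ2−h2·(2M2+M3)/6=127/87
seg 3: a=-5, c=M3/2=138/29, d=(M4−M3)/(6·3)=-46/87, b=Δ3−h3·(2M3+M4)/6=-770/87
t_q=5/4 → seg 1, τ=1/4; S=-5+262/87·τ+392/29·τ²+-829/87·τ³=-6591/1856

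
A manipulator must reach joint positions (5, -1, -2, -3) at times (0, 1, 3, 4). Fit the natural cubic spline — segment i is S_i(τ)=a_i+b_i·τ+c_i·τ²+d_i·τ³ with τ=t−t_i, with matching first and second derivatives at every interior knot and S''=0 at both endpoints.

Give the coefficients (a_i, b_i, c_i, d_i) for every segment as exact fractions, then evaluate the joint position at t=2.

Δ: Δ0=-6, Δ1=-1/2, Δ2=-1
row 1: diag=6, rhs=33; c'=1/3, d'=11/2
row 2: denom=6−2·1/3=16/3; d'=(-3−2·11/2)/(16/3)=-21/8
back: M2=-21/8
back: M1=11/2−1/3·-21/8=51/8
M: M0=0, M1=51/8, M2=-21/8, M3=0
seg 0: a=5, c=M0/2=0, d=(M1−M0)/(6·1)=17/16, b=Δ0−h0·(2M0+M1)/6=-113/16
seg 1: a=-1, c=M1/2=51/16, d=(M2−M1)/(6·2)=-3/4, b=Δ1−h1·(2M1+M2)/6=-31/8
seg 2: a=-2, c=M2/2=-21/16, d=(M3−M2)/(6·1)=7/16, b=Δ2−h2·(2M2+M3)/6=-1/8
t_q=2 → seg 1, τ=1; S=-1+-31/8·τ+51/16·τ²+-3/4·τ³=-39/16

  seg 0: a=5 b=-113/16 c=0 d=17/16
  seg 1: a=-1 b=-31/8 c=51/16 d=-3/4
  seg 2: a=-2 b=-1/8 c=-21/16 d=7/16
S(2) = -39/16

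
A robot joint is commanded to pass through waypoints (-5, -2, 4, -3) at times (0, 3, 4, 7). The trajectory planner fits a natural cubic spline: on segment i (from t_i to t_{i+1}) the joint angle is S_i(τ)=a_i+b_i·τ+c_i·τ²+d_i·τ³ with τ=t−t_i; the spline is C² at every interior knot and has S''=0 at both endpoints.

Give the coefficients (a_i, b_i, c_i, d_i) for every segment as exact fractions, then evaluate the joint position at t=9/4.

Δ: Δ0=1, Δ1=6, Δ2=-7/3
row 1: diag=8, rhs=30; c'=1/8, d'=15/4
row 2: denom=8−1·1/8=63/8; d'=(-50−1·15/4)/(63/8)=-430/63
back: M2=-430/63
back: M1=15/4−1/8·-430/63=290/63
M: M0=0, M1=290/63, M2=-430/63, M3=0
seg 0: a=-5, c=M0/2=0, d=(M1−M0)/(6·3)=145/567, b=Δ0−h0·(2M0+M1)/6=-82/63
seg 1: a=-2, c=M1/2=145/63, d=(M2−M1)/(6·1)=-40/21, b=Δ1−h1·(2M1+M2)/6=353/63
seg 2: a=4, c=M2/2=-215/63, d=(M3−M2)/(6·3)=215/567, b=Δ2−h2·(2M2+M3)/6=283/63
t_q=9/4 → seg 0, τ=9/4; S=-5+-82/63·τ+0·τ²+145/567·τ³=-321/64

  seg 0: a=-5 b=-82/63 c=0 d=145/567
  seg 1: a=-2 b=353/63 c=145/63 d=-40/21
  seg 2: a=4 b=283/63 c=-215/63 d=215/567
S(9/4) = -321/64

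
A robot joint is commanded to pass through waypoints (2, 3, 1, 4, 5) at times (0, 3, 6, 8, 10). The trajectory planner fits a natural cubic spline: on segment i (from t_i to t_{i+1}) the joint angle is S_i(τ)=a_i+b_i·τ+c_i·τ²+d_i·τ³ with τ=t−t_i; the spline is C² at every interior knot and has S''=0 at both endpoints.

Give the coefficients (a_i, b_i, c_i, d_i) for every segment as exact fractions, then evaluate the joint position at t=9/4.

Δ: Δ0=1/3, Δ1=-2/3, Δ2=3/2, Δ3=1/2
row 1: diag=12, rhs=-6; c'=1/4, d'=-1/2
row 2: denom=10−3·1/4=37/4; d'=(13−3·-1/2)/(37/4)=58/37
row 3: denom=8−2·8/37=280/37; d'=(-6−2·58/37)/(280/37)=-169/140
back: M3=-169/140
back: M2=58/37−8/37·-169/140=64/35
back: M1=-1/2−1/4·64/35=-67/70
M: M0=0, M1=-67/70, M2=64/35, M3=-169/140, M4=0
seg 0: a=2, c=M0/2=0, d=(M1−M0)/(6·3)=-67/1260, b=Δ0−h0·(2M0+M1)/6=341/420
seg 1: a=3, c=M1/2=-67/140, d=(M2−M1)/(6·3)=13/84, b=Δ1−h1·(2M1+M2)/6=-131/210
seg 2: a=1, c=M2/2=32/35, d=(M3−M2)/(6·2)=-85/336, b=Δ2−h2·(2M2+M3)/6=41/60
seg 3: a=4, c=M3/2=-169/280, d=(M4−M3)/(6·2)=169/1680, b=Δ3−h3·(2M3+M4)/6=137/105
t_q=9/4 → seg 0, τ=9/4; S=2+341/420·τ+0·τ²+-67/1260·τ³=4123/1280

  seg 0: a=2 b=341/420 c=0 d=-67/1260
  seg 1: a=3 b=-131/210 c=-67/140 d=13/84
  seg 2: a=1 b=41/60 c=32/35 d=-85/336
  seg 3: a=4 b=137/105 c=-169/280 d=169/1680
S(9/4) = 4123/1280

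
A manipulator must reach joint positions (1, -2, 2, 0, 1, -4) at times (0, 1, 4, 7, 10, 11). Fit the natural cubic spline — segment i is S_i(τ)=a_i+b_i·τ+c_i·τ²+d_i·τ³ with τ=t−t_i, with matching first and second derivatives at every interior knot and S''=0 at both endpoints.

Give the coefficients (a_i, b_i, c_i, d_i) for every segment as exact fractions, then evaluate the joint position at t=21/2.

Δ: Δ0=-3, Δ1=4/3, Δ2=-2/3, Δ3=1/3, Δ4=-5
row 1: diag=8, rhs=26; c'=3/8, d'=13/4
row 2: denom=12−3·3/8=87/8; d'=(-12−3·13/4)/(87/8)=-2
row 3: denom=12−3·8/29=324/29; d'=(6−3·-2)/(324/29)=29/27
row 4: denom=8−3·29/108=259/36; d'=(-32−3·29/27)/(259/36)=-1268/259
back: M4=-1268/259
back: M3=29/27−29/108·-1268/259=1856/777
back: M2=-2−8/29·1856/777=-2066/777
back: M1=13/4−3/8·-2066/777=1100/259
M: M0=0, M1=1100/259, M2=-2066/777, M3=1856/777, M4=-1268/259, M5=0
seg 0: a=1, c=M0/2=0, d=(M1−M0)/(6·1)=550/777, b=Δ0−h0·(2M0+M1)/6=-2881/777
seg 1: a=-2, c=M1/2=550/259, d=(M2−M1)/(6·3)=-2683/6993, b=Δ1−h1·(2M1+M2)/6=-1231/777
seg 2: a=2, c=M2/2=-1033/777, d=(M3−M2)/(6·3)=53/189, b=Δ2−h2·(2M2+M3)/6=620/777
seg 3: a=0, c=M3/2=928/777, d=(M4−M3)/(6·3)=-2830/6993, b=Δ3−h3·(2M3+M4)/6=305/777
seg 4: a=1, c=M4/2=-634/259, d=(M5−M4)/(6·1)=634/777, b=Δ4−h4·(2M4+M5)/6=-2617/777
t_q=21/2 → seg 4, τ=1/2; S=1+-2617/777·τ+-634/259·τ²+634/777·τ³=-1237/1036

  seg 0: a=1 b=-2881/777 c=0 d=550/777
  seg 1: a=-2 b=-1231/777 c=550/259 d=-2683/6993
  seg 2: a=2 b=620/777 c=-1033/777 d=53/189
  seg 3: a=0 b=305/777 c=928/777 d=-2830/6993
  seg 4: a=1 b=-2617/777 c=-634/259 d=634/777
S(21/2) = -1237/1036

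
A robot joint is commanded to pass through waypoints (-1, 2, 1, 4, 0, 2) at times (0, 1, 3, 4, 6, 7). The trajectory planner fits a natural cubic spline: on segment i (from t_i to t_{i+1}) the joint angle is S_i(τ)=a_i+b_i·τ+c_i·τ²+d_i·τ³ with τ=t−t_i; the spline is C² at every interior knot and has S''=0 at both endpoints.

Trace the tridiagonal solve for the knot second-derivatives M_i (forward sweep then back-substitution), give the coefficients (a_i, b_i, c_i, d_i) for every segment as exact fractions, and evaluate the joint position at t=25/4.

  seg 0: a=-1 b=3915/988 c=0 d=-951/988
  seg 1: a=2 b=531/494 c=-2853/988 d=2075/1976
  seg 2: a=1 b=525/247 c=843/247 d=-33/13
  seg 3: a=4 b=330/247 c=-1038/247 d=313/247
  seg 4: a=0 b=-66/247 c=840/247 d=-280/247
S(25/4) = 253/1976

Δ: Δ0=3, Δ1=-1/2, Δ2=3, Δ3=-2, Δ4=2
row 1: diag=6, rhs=-21; c'=1/3, d'=-7/2
row 2: denom=6−2·1/3=16/3; d'=(21−2·-7/2)/(16/3)=21/4
row 3: denom=6−1·3/16=93/16; d'=(-30−1·21/4)/(93/16)=-188/31
row 4: denom=6−2·32/93=494/93; d'=(24−2·-188/31)/(494/93)=1680/247
back: M4=1680/247
back: M3=-188/31−32/93·1680/247=-2076/247
back: M2=21/4−3/16·-2076/247=1686/247
back: M1=-7/2−1/3·1686/247=-2853/494
M: M0=0, M1=-2853/494, M2=1686/247, M3=-2076/247, M4=1680/247, M5=0
seg 0: a=-1, c=M0/2=0, d=(M1−M0)/(6·1)=-951/988, b=Δ0−h0·(2M0+M1)/6=3915/988
seg 1: a=2, c=M1/2=-2853/988, d=(M2−M1)/(6·2)=2075/1976, b=Δ1−h1·(2M1+M2)/6=531/494
seg 2: a=1, c=M2/2=843/247, d=(M3−M2)/(6·1)=-33/13, b=Δ2−h2·(2M2+M3)/6=525/247
seg 3: a=4, c=M3/2=-1038/247, d=(M4−M3)/(6·2)=313/247, b=Δ3−h3·(2M3+M4)/6=330/247
seg 4: a=0, c=M4/2=840/247, d=(M5−M4)/(6·1)=-280/247, b=Δ4−h4·(2M4+M5)/6=-66/247
t_q=25/4 → seg 4, τ=1/4; S=0+-66/247·τ+840/247·τ²+-280/247·τ³=253/1976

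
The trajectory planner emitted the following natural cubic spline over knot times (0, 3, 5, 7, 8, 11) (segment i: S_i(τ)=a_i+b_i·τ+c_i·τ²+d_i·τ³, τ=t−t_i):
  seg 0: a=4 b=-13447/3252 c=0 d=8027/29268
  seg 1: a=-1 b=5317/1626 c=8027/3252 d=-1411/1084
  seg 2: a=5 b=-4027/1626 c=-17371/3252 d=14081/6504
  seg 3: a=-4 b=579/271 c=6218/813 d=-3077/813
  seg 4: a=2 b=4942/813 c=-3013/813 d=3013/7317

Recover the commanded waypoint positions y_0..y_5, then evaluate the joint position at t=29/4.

y_0 = S_0(0) = a_0 = 4
y_1 = S_1(0) = a_1 = -1
y_2 = S_2(0) = a_2 = 5
y_3 = S_3(0) = a_3 = -4
y_4 = S_4(0) = a_4 = 2
y_5 = S_4(3) = -2
t_q=29/4 is in segment 3 (τ=1/4); S_3(τ)=-52847/17344

y_0=4 y_1=-1 y_2=5 y_3=-4 y_4=2 y_5=-2
S(29/4) = -52847/17344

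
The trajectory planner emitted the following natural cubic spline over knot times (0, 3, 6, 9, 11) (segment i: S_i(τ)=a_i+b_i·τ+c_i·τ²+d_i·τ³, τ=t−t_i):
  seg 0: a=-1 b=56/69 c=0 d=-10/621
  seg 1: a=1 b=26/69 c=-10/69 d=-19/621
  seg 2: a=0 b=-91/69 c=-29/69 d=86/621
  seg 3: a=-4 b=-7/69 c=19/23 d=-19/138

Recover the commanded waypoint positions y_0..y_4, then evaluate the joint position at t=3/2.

y_0=-1 y_1=1 y_2=0 y_3=-4 y_4=-2
S(3/2) = 15/92

y_0 = S_0(0) = a_0 = -1
y_1 = S_1(0) = a_1 = 1
y_2 = S_2(0) = a_2 = 0
y_3 = S_3(0) = a_3 = -4
y_4 = S_3(2) = -2
t_q=3/2 is in segment 0 (τ=3/2); S_0(τ)=15/92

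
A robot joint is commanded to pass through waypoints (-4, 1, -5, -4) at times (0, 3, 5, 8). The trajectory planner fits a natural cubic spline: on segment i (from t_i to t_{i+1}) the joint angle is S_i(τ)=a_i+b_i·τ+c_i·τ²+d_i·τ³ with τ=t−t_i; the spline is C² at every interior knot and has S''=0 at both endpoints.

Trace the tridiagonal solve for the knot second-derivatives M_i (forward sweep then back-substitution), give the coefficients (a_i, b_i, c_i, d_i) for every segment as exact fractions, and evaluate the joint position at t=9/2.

  seg 0: a=-4 b=10/3 c=0 d=-5/27
  seg 1: a=1 b=-5/3 c=-5/3 d=1/2
  seg 2: a=-5 b=-7/3 c=4/3 d=-4/27
S(9/2) = -57/16

Δ: Δ0=5/3, Δ1=-3, Δ2=1/3
row 1: diag=10, rhs=-28; c'=1/5, d'=-14/5
row 2: denom=10−2·1/5=48/5; d'=(20−2·-14/5)/(48/5)=8/3
back: M2=8/3
back: M1=-14/5−1/5·8/3=-10/3
M: M0=0, M1=-10/3, M2=8/3, M3=0
seg 0: a=-4, c=M0/2=0, d=(M1−M0)/(6·3)=-5/27, b=Δ0−h0·(2M0+M1)/6=10/3
seg 1: a=1, c=M1/2=-5/3, d=(M2−M1)/(6·2)=1/2, b=Δ1−h1·(2M1+M2)/6=-5/3
seg 2: a=-5, c=M2/2=4/3, d=(M3−M2)/(6·3)=-4/27, b=Δ2−h2·(2M2+M3)/6=-7/3
t_q=9/2 → seg 1, τ=3/2; S=1+-5/3·τ+-5/3·τ²+1/2·τ³=-57/16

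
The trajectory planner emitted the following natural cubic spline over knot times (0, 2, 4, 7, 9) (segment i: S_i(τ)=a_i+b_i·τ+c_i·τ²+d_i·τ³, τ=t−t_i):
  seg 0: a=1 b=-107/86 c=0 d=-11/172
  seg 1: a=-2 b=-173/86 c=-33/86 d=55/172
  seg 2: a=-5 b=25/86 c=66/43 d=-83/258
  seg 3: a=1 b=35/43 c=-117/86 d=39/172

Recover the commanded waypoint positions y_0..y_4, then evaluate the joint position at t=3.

y_0 = S_0(0) = a_0 = 1
y_1 = S_1(0) = a_1 = -2
y_2 = S_2(0) = a_2 = -5
y_3 = S_3(0) = a_3 = 1
y_4 = S_3(2) = -1
t_q=3 is in segment 1 (τ=1); S_1(τ)=-701/172

y_0=1 y_1=-2 y_2=-5 y_3=1 y_4=-1
S(3) = -701/172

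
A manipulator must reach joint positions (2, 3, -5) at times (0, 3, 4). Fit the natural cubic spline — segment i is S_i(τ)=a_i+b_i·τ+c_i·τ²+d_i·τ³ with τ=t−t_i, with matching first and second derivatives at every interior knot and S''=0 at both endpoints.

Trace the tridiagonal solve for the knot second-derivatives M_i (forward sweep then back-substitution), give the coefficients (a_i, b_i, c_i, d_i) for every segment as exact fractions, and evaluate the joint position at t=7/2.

  seg 0: a=2 b=83/24 c=0 d=-25/72
  seg 1: a=3 b=-71/12 c=-25/8 d=25/24
S(7/2) = -39/64

Δ: Δ0=1/3, Δ1=-8
row 1: diag=8, rhs=-50; c'=1/8, d'=-25/4
back: M1=-25/4
M: M0=0, M1=-25/4, M2=0
seg 0: a=2, c=M0/2=0, d=(M1−M0)/(6·3)=-25/72, b=Δ0−h0·(2M0+M1)/6=83/24
seg 1: a=3, c=M1/2=-25/8, d=(M2−M1)/(6·1)=25/24, b=Δ1−h1·(2M1+M2)/6=-71/12
t_q=7/2 → seg 1, τ=1/2; S=3+-71/12·τ+-25/8·τ²+25/24·τ³=-39/64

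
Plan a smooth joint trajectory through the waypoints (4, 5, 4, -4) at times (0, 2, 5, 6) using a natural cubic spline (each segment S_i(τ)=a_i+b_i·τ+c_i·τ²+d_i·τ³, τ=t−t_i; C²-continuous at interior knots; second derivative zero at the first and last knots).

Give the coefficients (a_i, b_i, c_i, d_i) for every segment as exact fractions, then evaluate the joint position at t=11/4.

  seg 0: a=4 b=17/426 c=0 d=49/426
  seg 1: a=5 b=605/426 c=49/71 d=-181/426
  seg 2: a=4 b=-1259/213 c=-445/142 d=445/426
S(11/4) = 57019/9088

Δ: Δ0=1/2, Δ1=-1/3, Δ2=-8
row 1: diag=10, rhs=-5; c'=3/10, d'=-1/2
row 2: denom=8−3·3/10=71/10; d'=(-46−3·-1/2)/(71/10)=-445/71
back: M2=-445/71
back: M1=-1/2−3/10·-445/71=98/71
M: M0=0, M1=98/71, M2=-445/71, M3=0
seg 0: a=4, c=M0/2=0, d=(M1−M0)/(6·2)=49/426, b=Δ0−h0·(2M0+M1)/6=17/426
seg 1: a=5, c=M1/2=49/71, d=(M2−M1)/(6·3)=-181/426, b=Δ1−h1·(2M1+M2)/6=605/426
seg 2: a=4, c=M2/2=-445/142, d=(M3−M2)/(6·1)=445/426, b=Δ2−h2·(2M2+M3)/6=-1259/213
t_q=11/4 → seg 1, τ=3/4; S=5+605/426·τ+49/71·τ²+-181/426·τ³=57019/9088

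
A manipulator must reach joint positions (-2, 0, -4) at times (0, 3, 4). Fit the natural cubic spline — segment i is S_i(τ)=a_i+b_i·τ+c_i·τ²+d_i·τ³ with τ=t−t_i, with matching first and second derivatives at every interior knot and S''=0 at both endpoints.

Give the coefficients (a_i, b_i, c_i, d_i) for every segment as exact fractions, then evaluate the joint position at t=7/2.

Δ: Δ0=2/3, Δ1=-4
row 1: diag=8, rhs=-28; c'=1/8, d'=-7/2
back: M1=-7/2
M: M0=0, M1=-7/2, M2=0
seg 0: a=-2, c=M0/2=0, d=(M1−M0)/(6·3)=-7/36, b=Δ0−h0·(2M0+M1)/6=29/12
seg 1: a=0, c=M1/2=-7/4, d=(M2−M1)/(6·1)=7/12, b=Δ1−h1·(2M1+M2)/6=-17/6
t_q=7/2 → seg 1, τ=1/2; S=0+-17/6·τ+-7/4·τ²+7/12·τ³=-57/32

  seg 0: a=-2 b=29/12 c=0 d=-7/36
  seg 1: a=0 b=-17/6 c=-7/4 d=7/12
S(7/2) = -57/32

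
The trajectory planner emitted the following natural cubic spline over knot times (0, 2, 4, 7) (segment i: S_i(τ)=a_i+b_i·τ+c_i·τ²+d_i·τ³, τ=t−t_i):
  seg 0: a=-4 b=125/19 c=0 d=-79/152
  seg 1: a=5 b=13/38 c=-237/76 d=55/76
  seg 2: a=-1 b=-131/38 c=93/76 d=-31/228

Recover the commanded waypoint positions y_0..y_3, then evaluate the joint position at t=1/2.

y_0=-4 y_1=5 y_2=-1 y_3=-4
S(1/2) = -943/1216

y_0 = S_0(0) = a_0 = -4
y_1 = S_1(0) = a_1 = 5
y_2 = S_2(0) = a_2 = -1
y_3 = S_2(3) = -4
t_q=1/2 is in segment 0 (τ=1/2); S_0(τ)=-943/1216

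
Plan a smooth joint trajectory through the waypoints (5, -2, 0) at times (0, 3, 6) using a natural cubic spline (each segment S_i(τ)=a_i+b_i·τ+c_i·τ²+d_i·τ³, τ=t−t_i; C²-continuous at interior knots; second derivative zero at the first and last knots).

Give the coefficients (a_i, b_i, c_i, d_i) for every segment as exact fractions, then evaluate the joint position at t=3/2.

  seg 0: a=5 b=-37/12 c=0 d=1/12
  seg 1: a=-2 b=-5/6 c=3/4 d=-1/12
S(3/2) = 21/32

Δ: Δ0=-7/3, Δ1=2/3
row 1: diag=12, rhs=18; c'=1/4, d'=3/2
back: M1=3/2
M: M0=0, M1=3/2, M2=0
seg 0: a=5, c=M0/2=0, d=(M1−M0)/(6·3)=1/12, b=Δ0−h0·(2M0+M1)/6=-37/12
seg 1: a=-2, c=M1/2=3/4, d=(M2−M1)/(6·3)=-1/12, b=Δ1−h1·(2M1+M2)/6=-5/6
t_q=3/2 → seg 0, τ=3/2; S=5+-37/12·τ+0·τ²+1/12·τ³=21/32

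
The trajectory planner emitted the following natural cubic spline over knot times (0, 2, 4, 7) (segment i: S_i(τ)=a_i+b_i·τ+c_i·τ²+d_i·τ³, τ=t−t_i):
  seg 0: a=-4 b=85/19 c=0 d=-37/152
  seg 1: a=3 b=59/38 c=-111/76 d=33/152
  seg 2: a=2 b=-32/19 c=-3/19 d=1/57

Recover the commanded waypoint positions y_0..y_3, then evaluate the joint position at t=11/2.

y_0=-4 y_1=3 y_2=2 y_3=-4
S(11/2) = -125/152

y_0 = S_0(0) = a_0 = -4
y_1 = S_1(0) = a_1 = 3
y_2 = S_2(0) = a_2 = 2
y_3 = S_2(3) = -4
t_q=11/2 is in segment 2 (τ=3/2); S_2(τ)=-125/152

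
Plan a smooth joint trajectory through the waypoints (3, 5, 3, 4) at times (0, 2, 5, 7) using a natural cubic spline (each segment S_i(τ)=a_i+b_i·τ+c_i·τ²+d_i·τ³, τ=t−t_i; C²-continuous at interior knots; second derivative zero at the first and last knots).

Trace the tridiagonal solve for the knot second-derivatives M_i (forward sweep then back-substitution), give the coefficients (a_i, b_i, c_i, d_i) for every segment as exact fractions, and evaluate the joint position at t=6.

  seg 0: a=3 b=394/273 c=0 d=-121/1092
  seg 1: a=5 b=31/273 c=-121/182 d=17/126
  seg 2: a=3 b=-127/546 c=50/91 d=-25/273
S(6) = 587/182

Δ: Δ0=1, Δ1=-2/3, Δ2=1/2
row 1: diag=10, rhs=-10; c'=3/10, d'=-1
row 2: denom=10−3·3/10=91/10; d'=(7−3·-1)/(91/10)=100/91
back: M2=100/91
back: M1=-1−3/10·100/91=-121/91
M: M0=0, M1=-121/91, M2=100/91, M3=0
seg 0: a=3, c=M0/2=0, d=(M1−M0)/(6·2)=-121/1092, b=Δ0−h0·(2M0+M1)/6=394/273
seg 1: a=5, c=M1/2=-121/182, d=(M2−M1)/(6·3)=17/126, b=Δ1−h1·(2M1+M2)/6=31/273
seg 2: a=3, c=M2/2=50/91, d=(M3−M2)/(6·2)=-25/273, b=Δ2−h2·(2M2+M3)/6=-127/546
t_q=6 → seg 2, τ=1; S=3+-127/546·τ+50/91·τ²+-25/273·τ³=587/182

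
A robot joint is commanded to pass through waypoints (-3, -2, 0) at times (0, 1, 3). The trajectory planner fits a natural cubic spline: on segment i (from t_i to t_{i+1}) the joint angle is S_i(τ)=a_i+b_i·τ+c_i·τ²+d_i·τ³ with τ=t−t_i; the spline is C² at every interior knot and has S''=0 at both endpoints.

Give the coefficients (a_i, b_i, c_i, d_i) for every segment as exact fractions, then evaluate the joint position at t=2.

Δ: Δ0=1, Δ1=1
row 1: diag=6, rhs=0; c'=1/3, d'=0
back: M1=0
M: M0=0, M1=0, M2=0
seg 0: a=-3, c=M0/2=0, d=(M1−M0)/(6·1)=0, b=Δ0−h0·(2M0+M1)/6=1
seg 1: a=-2, c=M1/2=0, d=(M2−M1)/(6·2)=0, b=Δ1−h1·(2M1+M2)/6=1
t_q=2 → seg 1, τ=1; S=-2+1·τ+0·τ²+0·τ³=-1

  seg 0: a=-3 b=1 c=0 d=0
  seg 1: a=-2 b=1 c=0 d=0
S(2) = -1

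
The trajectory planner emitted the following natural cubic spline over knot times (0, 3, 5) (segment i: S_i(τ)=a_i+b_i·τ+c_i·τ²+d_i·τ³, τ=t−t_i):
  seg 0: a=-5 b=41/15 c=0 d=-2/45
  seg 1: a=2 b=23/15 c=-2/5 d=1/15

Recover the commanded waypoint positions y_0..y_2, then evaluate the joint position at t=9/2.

y_0 = S_0(0) = a_0 = -5
y_1 = S_1(0) = a_1 = 2
y_2 = S_1(2) = 4
t_q=9/2 is in segment 1 (τ=3/2); S_1(τ)=29/8

y_0=-5 y_1=2 y_2=4
S(9/2) = 29/8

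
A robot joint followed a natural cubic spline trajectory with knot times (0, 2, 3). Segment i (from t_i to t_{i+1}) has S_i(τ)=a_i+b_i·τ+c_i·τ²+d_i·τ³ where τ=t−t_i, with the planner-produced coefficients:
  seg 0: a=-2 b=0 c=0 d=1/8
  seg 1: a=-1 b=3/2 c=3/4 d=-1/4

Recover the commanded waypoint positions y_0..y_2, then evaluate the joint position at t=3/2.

y_0=-2 y_1=-1 y_2=1
S(3/2) = -101/64

y_0 = S_0(0) = a_0 = -2
y_1 = S_1(0) = a_1 = -1
y_2 = S_1(1) = 1
t_q=3/2 is in segment 0 (τ=3/2); S_0(τ)=-101/64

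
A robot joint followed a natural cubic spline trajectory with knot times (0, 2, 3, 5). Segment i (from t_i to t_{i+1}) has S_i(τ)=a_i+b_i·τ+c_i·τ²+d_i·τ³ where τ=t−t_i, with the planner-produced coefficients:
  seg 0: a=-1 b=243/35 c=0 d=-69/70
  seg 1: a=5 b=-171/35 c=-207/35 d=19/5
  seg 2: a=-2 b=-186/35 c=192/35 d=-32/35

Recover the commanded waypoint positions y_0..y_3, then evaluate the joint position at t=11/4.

y_0 = S_0(0) = a_0 = -1
y_1 = S_1(0) = a_1 = 5
y_2 = S_2(0) = a_2 = -2
y_3 = S_2(2) = 2
t_q=11/4 is in segment 1 (τ=3/4); S_1(τ)=-869/2240

y_0=-1 y_1=5 y_2=-2 y_3=2
S(11/4) = -869/2240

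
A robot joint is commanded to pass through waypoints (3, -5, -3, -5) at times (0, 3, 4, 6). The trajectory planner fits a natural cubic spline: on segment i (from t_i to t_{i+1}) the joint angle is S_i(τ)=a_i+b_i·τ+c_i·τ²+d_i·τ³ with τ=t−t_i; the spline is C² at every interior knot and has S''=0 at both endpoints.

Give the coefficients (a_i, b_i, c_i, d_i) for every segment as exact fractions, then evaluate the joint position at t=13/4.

Δ: Δ0=-8/3, Δ1=2, Δ2=-1
row 1: diag=8, rhs=28; c'=1/8, d'=7/2
row 2: denom=6−1·1/8=47/8; d'=(-18−1·7/2)/(47/8)=-172/47
back: M2=-172/47
back: M1=7/2−1/8·-172/47=186/47
M: M0=0, M1=186/47, M2=-172/47, M3=0
seg 0: a=3, c=M0/2=0, d=(M1−M0)/(6·3)=31/141, b=Δ0−h0·(2M0+M1)/6=-655/141
seg 1: a=-5, c=M1/2=93/47, d=(M2−M1)/(6·1)=-179/141, b=Δ1−h1·(2M1+M2)/6=182/141
seg 2: a=-3, c=M2/2=-86/47, d=(M3−M2)/(6·2)=43/141, b=Δ2−h2·(2M2+M3)/6=203/141
t_q=13/4 → seg 1, τ=1/4; S=-5+182/141·τ+93/47·τ²+-179/141·τ³=-13757/3008

  seg 0: a=3 b=-655/141 c=0 d=31/141
  seg 1: a=-5 b=182/141 c=93/47 d=-179/141
  seg 2: a=-3 b=203/141 c=-86/47 d=43/141
S(13/4) = -13757/3008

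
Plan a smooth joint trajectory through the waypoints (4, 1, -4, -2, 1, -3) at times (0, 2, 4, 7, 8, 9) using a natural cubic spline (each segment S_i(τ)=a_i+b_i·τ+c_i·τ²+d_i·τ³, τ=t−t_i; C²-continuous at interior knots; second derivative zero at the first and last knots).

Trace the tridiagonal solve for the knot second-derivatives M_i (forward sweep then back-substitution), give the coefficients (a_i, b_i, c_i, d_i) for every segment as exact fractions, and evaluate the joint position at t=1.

Δ: Δ0=-3/2, Δ1=-5/2, Δ2=2/3, Δ3=3, Δ4=-4
row 1: diag=8, rhs=-6; c'=1/4, d'=-3/4
row 2: denom=10−2·1/4=19/2; d'=(19−2·-3/4)/(19/2)=41/19
row 3: denom=8−3·6/19=134/19; d'=(14−3·41/19)/(134/19)=143/134
row 4: denom=4−1·19/134=517/134; d'=(-42−1·143/134)/(517/134)=-5771/517
back: M4=-5771/517
back: M3=143/134−19/134·-5771/517=1370/517
back: M2=41/19−6/19·1370/517=683/517
back: M1=-3/4−1/4·683/517=-1117/1034
M: M0=0, M1=-1117/1034, M2=683/517, M3=1370/517, M4=-5771/517, M5=0
seg 0: a=4, c=M0/2=0, d=(M1−M0)/(6·2)=-1117/12408, b=Δ0−h0·(2M0+M1)/6=-1768/1551
seg 1: a=1, c=M1/2=-1117/2068, d=(M2−M1)/(6·2)=2483/12408, b=Δ1−h1·(2M1+M2)/6=-6887/3102
seg 2: a=-4, c=M2/2=683/1034, d=(M3−M2)/(6·3)=229/3102, b=Δ2−h2·(2M2+M3)/6=-3070/1551
seg 3: a=-2, c=M3/2=685/517, d=(M4−M3)/(6·1)=-7141/3102, b=Δ3−h3·(2M3+M4)/6=12337/3102
seg 4: a=1, c=M4/2=-5771/1034, d=(M5−M4)/(6·1)=5771/3102, b=Δ4−h4·(2M4+M5)/6=-433/1551
t_q=1 → seg 0, τ=1; S=4+-1768/1551·τ+0·τ²+-1117/12408·τ³=11457/4136

  seg 0: a=4 b=-1768/1551 c=0 d=-1117/12408
  seg 1: a=1 b=-6887/3102 c=-1117/2068 d=2483/12408
  seg 2: a=-4 b=-3070/1551 c=683/1034 d=229/3102
  seg 3: a=-2 b=12337/3102 c=685/517 d=-7141/3102
  seg 4: a=1 b=-433/1551 c=-5771/1034 d=5771/3102
S(1) = 11457/4136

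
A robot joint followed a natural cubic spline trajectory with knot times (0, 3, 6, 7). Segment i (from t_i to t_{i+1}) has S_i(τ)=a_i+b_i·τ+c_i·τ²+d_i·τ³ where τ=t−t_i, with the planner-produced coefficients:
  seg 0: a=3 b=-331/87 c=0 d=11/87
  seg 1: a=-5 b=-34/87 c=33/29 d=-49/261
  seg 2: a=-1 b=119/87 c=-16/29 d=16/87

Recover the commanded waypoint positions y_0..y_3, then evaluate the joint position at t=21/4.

y_0 = S_0(0) = a_0 = 3
y_1 = S_1(0) = a_1 = -5
y_2 = S_2(0) = a_2 = -1
y_3 = S_2(1) = 0
t_q=21/4 is in segment 1 (τ=9/4); S_1(τ)=-4189/1856

y_0=3 y_1=-5 y_2=-1 y_3=0
S(21/4) = -4189/1856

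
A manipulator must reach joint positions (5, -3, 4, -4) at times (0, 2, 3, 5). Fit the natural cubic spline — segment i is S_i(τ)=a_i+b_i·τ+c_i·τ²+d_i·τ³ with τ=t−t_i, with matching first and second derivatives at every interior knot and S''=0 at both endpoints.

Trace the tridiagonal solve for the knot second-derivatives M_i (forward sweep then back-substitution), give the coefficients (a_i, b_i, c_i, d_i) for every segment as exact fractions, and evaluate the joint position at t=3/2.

Δ: Δ0=-4, Δ1=7, Δ2=-4
row 1: diag=6, rhs=66; c'=1/6, d'=11
row 2: denom=6−1·1/6=35/6; d'=(-66−1·11)/(35/6)=-66/5
back: M2=-66/5
back: M1=11−1/6·-66/5=66/5
M: M0=0, M1=66/5, M2=-66/5, M3=0
seg 0: a=5, c=M0/2=0, d=(M1−M0)/(6·2)=11/10, b=Δ0−h0·(2M0+M1)/6=-42/5
seg 1: a=-3, c=M1/2=33/5, d=(M2−M1)/(6·1)=-22/5, b=Δ1−h1·(2M1+M2)/6=24/5
seg 2: a=4, c=M2/2=-33/5, d=(M3−M2)/(6·2)=11/10, b=Δ2−h2·(2M2+M3)/6=24/5
t_q=3/2 → seg 0, τ=3/2; S=5+-42/5·τ+0·τ²+11/10·τ³=-311/80

  seg 0: a=5 b=-42/5 c=0 d=11/10
  seg 1: a=-3 b=24/5 c=33/5 d=-22/5
  seg 2: a=4 b=24/5 c=-33/5 d=11/10
S(3/2) = -311/80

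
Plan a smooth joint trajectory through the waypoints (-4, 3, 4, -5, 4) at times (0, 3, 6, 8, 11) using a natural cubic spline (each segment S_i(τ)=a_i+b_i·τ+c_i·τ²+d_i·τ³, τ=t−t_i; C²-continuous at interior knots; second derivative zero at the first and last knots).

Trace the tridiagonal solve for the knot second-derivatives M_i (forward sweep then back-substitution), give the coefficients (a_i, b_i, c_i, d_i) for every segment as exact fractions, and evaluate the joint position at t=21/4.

Δ: Δ0=7/3, Δ1=1/3, Δ2=-9/2, Δ3=3
row 1: diag=12, rhs=-12; c'=1/4, d'=-1
row 2: denom=10−3·1/4=37/4; d'=(-29−3·-1)/(37/4)=-104/37
row 3: denom=10−2·8/37=354/37; d'=(45−2·-104/37)/(354/37)=1873/354
back: M3=1873/354
back: M2=-104/37−8/37·1873/354=-700/177
back: M1=-1−1/4·-700/177=-2/177
M: M0=0, M1=-2/177, M2=-700/177, M3=1873/354, M4=0
seg 0: a=-4, c=M0/2=0, d=(M1−M0)/(6·3)=-1/1593, b=Δ0−h0·(2M0+M1)/6=138/59
seg 1: a=3, c=M1/2=-1/177, d=(M2−M1)/(6·3)=-349/1593, b=Δ1−h1·(2M1+M2)/6=137/59
seg 2: a=4, c=M2/2=-350/177, d=(M3−M2)/(6·2)=1091/1416, b=Δ2−h2·(2M2+M3)/6=-214/59
seg 3: a=-5, c=M3/2=1873/708, d=(M4−M3)/(6·3)=-1873/6372, b=Δ3−h3·(2M3+M4)/6=-811/354
t_q=21/4 → seg 1, τ=9/4; S=3+137/59·τ+-1/177·τ²+-349/1593·τ³=21525/3776

  seg 0: a=-4 b=138/59 c=0 d=-1/1593
  seg 1: a=3 b=137/59 c=-1/177 d=-349/1593
  seg 2: a=4 b=-214/59 c=-350/177 d=1091/1416
  seg 3: a=-5 b=-811/354 c=1873/708 d=-1873/6372
S(21/4) = 21525/3776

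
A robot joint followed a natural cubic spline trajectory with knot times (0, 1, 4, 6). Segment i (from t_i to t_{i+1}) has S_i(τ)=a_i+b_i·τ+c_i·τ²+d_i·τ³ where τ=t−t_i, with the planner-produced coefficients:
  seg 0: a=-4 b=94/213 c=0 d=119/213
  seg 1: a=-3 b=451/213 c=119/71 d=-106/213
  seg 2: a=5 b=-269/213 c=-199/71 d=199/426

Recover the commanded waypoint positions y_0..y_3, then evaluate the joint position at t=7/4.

y_0=-4 y_1=-3 y_2=5 y_3=-5
S(7/4) = -1543/2272

y_0 = S_0(0) = a_0 = -4
y_1 = S_1(0) = a_1 = -3
y_2 = S_2(0) = a_2 = 5
y_3 = S_2(2) = -5
t_q=7/4 is in segment 1 (τ=3/4); S_1(τ)=-1543/2272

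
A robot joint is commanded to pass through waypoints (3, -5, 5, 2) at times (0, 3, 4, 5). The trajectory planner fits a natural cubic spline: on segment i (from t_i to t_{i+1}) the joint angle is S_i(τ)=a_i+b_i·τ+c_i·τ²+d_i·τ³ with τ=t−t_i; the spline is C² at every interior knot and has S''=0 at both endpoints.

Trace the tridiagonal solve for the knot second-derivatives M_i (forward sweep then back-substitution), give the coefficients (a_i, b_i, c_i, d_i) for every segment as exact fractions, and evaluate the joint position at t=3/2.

Δ: Δ0=-8/3, Δ1=10, Δ2=-3
row 1: diag=8, rhs=76; c'=1/8, d'=19/2
row 2: denom=4−1·1/8=31/8; d'=(-78−1·19/2)/(31/8)=-700/31
back: M2=-700/31
back: M1=19/2−1/8·-700/31=382/31
M: M0=0, M1=382/31, M2=-700/31, M3=0
seg 0: a=3, c=M0/2=0, d=(M1−M0)/(6·3)=191/279, b=Δ0−h0·(2M0+M1)/6=-821/93
seg 1: a=-5, c=M1/2=191/31, d=(M2−M1)/(6·1)=-541/93, b=Δ1−h1·(2M1+M2)/6=898/93
seg 2: a=5, c=M2/2=-350/31, d=(M3−M2)/(6·1)=350/93, b=Δ2−h2·(2M2+M3)/6=421/93
t_q=3/2 → seg 0, τ=3/2; S=3+-821/93·τ+0·τ²+191/279·τ³=-1967/248

  seg 0: a=3 b=-821/93 c=0 d=191/279
  seg 1: a=-5 b=898/93 c=191/31 d=-541/93
  seg 2: a=5 b=421/93 c=-350/31 d=350/93
S(3/2) = -1967/248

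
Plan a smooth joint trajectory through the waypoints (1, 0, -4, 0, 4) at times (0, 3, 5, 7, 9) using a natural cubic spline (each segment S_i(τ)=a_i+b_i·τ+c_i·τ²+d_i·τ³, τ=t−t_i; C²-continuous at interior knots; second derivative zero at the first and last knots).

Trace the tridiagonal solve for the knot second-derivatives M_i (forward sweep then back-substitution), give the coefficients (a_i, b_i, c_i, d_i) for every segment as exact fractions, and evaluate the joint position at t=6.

  seg 0: a=1 b=227/426 c=0 d=-41/426
  seg 1: a=0 b=-440/213 c=-123/142 d=383/852
  seg 2: a=-4 b=-29/213 c=130/71 d=-325/852
  seg 3: a=0 b=556/213 c=-65/142 d=65/852
S(6) = -763/284

Δ: Δ0=-1/3, Δ1=-2, Δ2=2, Δ3=2
row 1: diag=10, rhs=-10; c'=1/5, d'=-1
row 2: denom=8−2·1/5=38/5; d'=(24−2·-1)/(38/5)=65/19
row 3: denom=8−2·5/19=142/19; d'=(0−2·65/19)/(142/19)=-65/71
back: M3=-65/71
back: M2=65/19−5/19·-65/71=260/71
back: M1=-1−1/5·260/71=-123/71
M: M0=0, M1=-123/71, M2=260/71, M3=-65/71, M4=0
seg 0: a=1, c=M0/2=0, d=(M1−M0)/(6·3)=-41/426, b=Δ0−h0·(2M0+M1)/6=227/426
seg 1: a=0, c=M1/2=-123/142, d=(M2−M1)/(6·2)=383/852, b=Δ1−h1·(2M1+M2)/6=-440/213
seg 2: a=-4, c=M2/2=130/71, d=(M3−M2)/(6·2)=-325/852, b=Δ2−h2·(2M2+M3)/6=-29/213
seg 3: a=0, c=M3/2=-65/142, d=(M4−M3)/(6·2)=65/852, b=Δ3−h3·(2M3+M4)/6=556/213
t_q=6 → seg 2, τ=1; S=-4+-29/213·τ+130/71·τ²+-325/852·τ³=-763/284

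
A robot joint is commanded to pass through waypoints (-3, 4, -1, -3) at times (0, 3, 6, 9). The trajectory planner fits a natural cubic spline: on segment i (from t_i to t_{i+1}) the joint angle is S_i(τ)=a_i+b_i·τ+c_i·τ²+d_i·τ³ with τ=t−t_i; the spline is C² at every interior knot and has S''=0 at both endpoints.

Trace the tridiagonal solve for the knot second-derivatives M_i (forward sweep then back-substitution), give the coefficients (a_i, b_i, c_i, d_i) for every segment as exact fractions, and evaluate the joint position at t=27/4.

Δ: Δ0=7/3, Δ1=-5/3, Δ2=-2/3
row 1: diag=12, rhs=-24; c'=1/4, d'=-2
row 2: denom=12−3·1/4=45/4; d'=(6−3·-2)/(45/4)=16/15
back: M2=16/15
back: M1=-2−1/4·16/15=-34/15
M: M0=0, M1=-34/15, M2=16/15, M3=0
seg 0: a=-3, c=M0/2=0, d=(M1−M0)/(6·3)=-17/135, b=Δ0−h0·(2M0+M1)/6=52/15
seg 1: a=4, c=M1/2=-17/15, d=(M2−M1)/(6·3)=5/27, b=Δ1−h1·(2M1+M2)/6=1/15
seg 2: a=-1, c=M2/2=8/15, d=(M3−M2)/(6·3)=-8/135, b=Δ2−h2·(2M2+M3)/6=-26/15
t_q=27/4 → seg 2, τ=3/4; S=-1+-26/15·τ+8/15·τ²+-8/135·τ³=-81/40

  seg 0: a=-3 b=52/15 c=0 d=-17/135
  seg 1: a=4 b=1/15 c=-17/15 d=5/27
  seg 2: a=-1 b=-26/15 c=8/15 d=-8/135
S(27/4) = -81/40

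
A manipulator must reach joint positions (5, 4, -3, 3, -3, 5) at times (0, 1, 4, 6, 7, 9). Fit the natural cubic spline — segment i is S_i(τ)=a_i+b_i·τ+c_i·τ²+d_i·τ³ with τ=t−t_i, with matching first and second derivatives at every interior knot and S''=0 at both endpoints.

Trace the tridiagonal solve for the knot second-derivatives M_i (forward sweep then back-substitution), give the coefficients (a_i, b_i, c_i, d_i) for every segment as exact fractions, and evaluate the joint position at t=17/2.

  seg 0: a=5 b=-2743/6879 c=0 d=-4136/6879
  seg 1: a=4 b=-15151/6879 c=-4136/2293 d=4036/6879
  seg 2: a=-3 b=19373/6879 c=7972/2293 d=-11642/6879
  seg 3: a=3 b=-24667/6879 c=-15312/2293 d=29329/6879
  seg 4: a=-3 b=-28552/6879 c=14017/2293 d=-14017/13758
S(17/2) = 39979/36688

Δ: Δ0=-1, Δ1=-7/3, Δ2=3, Δ3=-6, Δ4=4
row 1: diag=8, rhs=-8; c'=3/8, d'=-1
row 2: denom=10−3·3/8=71/8; d'=(32−3·-1)/(71/8)=280/71
row 3: denom=6−2·16/71=394/71; d'=(-54−2·280/71)/(394/71)=-2197/197
row 4: denom=6−1·71/394=2293/394; d'=(60−1·-2197/197)/(2293/394)=28034/2293
back: M4=28034/2293
back: M3=-2197/197−71/394·28034/2293=-30624/2293
back: M2=280/71−16/71·-30624/2293=15944/2293
back: M1=-1−3/8·15944/2293=-8272/2293
M: M0=0, M1=-8272/2293, M2=15944/2293, M3=-30624/2293, M4=28034/2293, M5=0
seg 0: a=5, c=M0/2=0, d=(M1−M0)/(6·1)=-4136/6879, b=Δ0−h0·(2M0+M1)/6=-2743/6879
seg 1: a=4, c=M1/2=-4136/2293, d=(M2−M1)/(6·3)=4036/6879, b=Δ1−h1·(2M1+M2)/6=-15151/6879
seg 2: a=-3, c=M2/2=7972/2293, d=(M3−M2)/(6·2)=-11642/6879, b=Δ2−h2·(2M2+M3)/6=19373/6879
seg 3: a=3, c=M3/2=-15312/2293, d=(M4−M3)/(6·1)=29329/6879, b=Δ3−h3·(2M3+M4)/6=-24667/6879
seg 4: a=-3, c=M4/2=14017/2293, d=(M5−M4)/(6·2)=-14017/13758, b=Δ4−h4·(2M4+M5)/6=-28552/6879
t_q=17/2 → seg 4, τ=3/2; S=-3+-28552/6879·τ+14017/2293·τ²+-14017/13758·τ³=39979/36688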